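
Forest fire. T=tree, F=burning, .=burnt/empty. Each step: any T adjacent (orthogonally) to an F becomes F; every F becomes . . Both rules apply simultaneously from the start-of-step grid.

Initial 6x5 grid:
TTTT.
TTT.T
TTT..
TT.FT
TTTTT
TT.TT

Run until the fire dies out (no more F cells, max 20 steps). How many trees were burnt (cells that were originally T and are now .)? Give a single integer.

Answer: 22

Derivation:
Step 1: +2 fires, +1 burnt (F count now 2)
Step 2: +3 fires, +2 burnt (F count now 3)
Step 3: +2 fires, +3 burnt (F count now 2)
Step 4: +3 fires, +2 burnt (F count now 3)
Step 5: +3 fires, +3 burnt (F count now 3)
Step 6: +3 fires, +3 burnt (F count now 3)
Step 7: +3 fires, +3 burnt (F count now 3)
Step 8: +2 fires, +3 burnt (F count now 2)
Step 9: +1 fires, +2 burnt (F count now 1)
Step 10: +0 fires, +1 burnt (F count now 0)
Fire out after step 10
Initially T: 23, now '.': 29
Total burnt (originally-T cells now '.'): 22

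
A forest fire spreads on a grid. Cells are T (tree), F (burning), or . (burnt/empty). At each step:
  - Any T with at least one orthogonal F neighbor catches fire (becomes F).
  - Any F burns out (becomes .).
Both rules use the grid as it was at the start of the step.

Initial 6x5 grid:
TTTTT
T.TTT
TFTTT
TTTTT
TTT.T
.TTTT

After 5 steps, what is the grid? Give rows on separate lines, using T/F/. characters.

Step 1: 3 trees catch fire, 1 burn out
  TTTTT
  T.TTT
  F.FTT
  TFTTT
  TTT.T
  .TTTT
Step 2: 6 trees catch fire, 3 burn out
  TTTTT
  F.FTT
  ...FT
  F.FTT
  TFT.T
  .TTTT
Step 3: 8 trees catch fire, 6 burn out
  FTFTT
  ...FT
  ....F
  ...FT
  F.F.T
  .FTTT
Step 4: 5 trees catch fire, 8 burn out
  .F.FT
  ....F
  .....
  ....F
  ....T
  ..FTT
Step 5: 3 trees catch fire, 5 burn out
  ....F
  .....
  .....
  .....
  ....F
  ...FT

....F
.....
.....
.....
....F
...FT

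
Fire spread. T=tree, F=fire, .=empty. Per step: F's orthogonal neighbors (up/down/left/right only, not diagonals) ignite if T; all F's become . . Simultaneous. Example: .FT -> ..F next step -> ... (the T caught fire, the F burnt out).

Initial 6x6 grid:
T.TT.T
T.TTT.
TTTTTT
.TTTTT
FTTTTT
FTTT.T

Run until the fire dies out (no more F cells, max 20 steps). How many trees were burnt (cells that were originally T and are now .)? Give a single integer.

Step 1: +2 fires, +2 burnt (F count now 2)
Step 2: +3 fires, +2 burnt (F count now 3)
Step 3: +4 fires, +3 burnt (F count now 4)
Step 4: +4 fires, +4 burnt (F count now 4)
Step 5: +5 fires, +4 burnt (F count now 5)
Step 6: +6 fires, +5 burnt (F count now 6)
Step 7: +3 fires, +6 burnt (F count now 3)
Step 8: +0 fires, +3 burnt (F count now 0)
Fire out after step 8
Initially T: 28, now '.': 35
Total burnt (originally-T cells now '.'): 27

Answer: 27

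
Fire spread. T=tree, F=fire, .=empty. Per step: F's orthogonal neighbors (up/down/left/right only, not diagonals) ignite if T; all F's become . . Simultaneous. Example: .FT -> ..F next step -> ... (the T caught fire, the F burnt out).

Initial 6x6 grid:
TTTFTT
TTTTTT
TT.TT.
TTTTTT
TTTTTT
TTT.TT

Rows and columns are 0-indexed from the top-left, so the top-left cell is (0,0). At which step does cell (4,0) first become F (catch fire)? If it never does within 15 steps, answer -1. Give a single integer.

Step 1: cell (4,0)='T' (+3 fires, +1 burnt)
Step 2: cell (4,0)='T' (+5 fires, +3 burnt)
Step 3: cell (4,0)='T' (+5 fires, +5 burnt)
Step 4: cell (4,0)='T' (+5 fires, +5 burnt)
Step 5: cell (4,0)='T' (+5 fires, +5 burnt)
Step 6: cell (4,0)='T' (+5 fires, +5 burnt)
Step 7: cell (4,0)='F' (+3 fires, +5 burnt)
  -> target ignites at step 7
Step 8: cell (4,0)='.' (+1 fires, +3 burnt)
Step 9: cell (4,0)='.' (+0 fires, +1 burnt)
  fire out at step 9

7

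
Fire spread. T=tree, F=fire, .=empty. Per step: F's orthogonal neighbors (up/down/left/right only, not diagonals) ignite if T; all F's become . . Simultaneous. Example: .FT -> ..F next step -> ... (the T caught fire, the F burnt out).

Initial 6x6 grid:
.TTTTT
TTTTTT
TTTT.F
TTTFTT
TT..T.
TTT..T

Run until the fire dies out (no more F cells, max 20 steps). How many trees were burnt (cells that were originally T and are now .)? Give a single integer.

Step 1: +5 fires, +2 burnt (F count now 5)
Step 2: +6 fires, +5 burnt (F count now 6)
Step 3: +6 fires, +6 burnt (F count now 6)
Step 4: +5 fires, +6 burnt (F count now 5)
Step 5: +4 fires, +5 burnt (F count now 4)
Step 6: +0 fires, +4 burnt (F count now 0)
Fire out after step 6
Initially T: 27, now '.': 35
Total burnt (originally-T cells now '.'): 26

Answer: 26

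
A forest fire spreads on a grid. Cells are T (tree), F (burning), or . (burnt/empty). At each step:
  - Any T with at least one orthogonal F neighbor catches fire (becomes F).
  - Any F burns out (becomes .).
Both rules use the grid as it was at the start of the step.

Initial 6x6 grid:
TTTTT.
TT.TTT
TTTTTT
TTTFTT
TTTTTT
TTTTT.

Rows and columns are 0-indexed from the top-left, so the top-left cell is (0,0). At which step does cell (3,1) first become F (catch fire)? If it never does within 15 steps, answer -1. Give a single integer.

Step 1: cell (3,1)='T' (+4 fires, +1 burnt)
Step 2: cell (3,1)='F' (+8 fires, +4 burnt)
  -> target ignites at step 2
Step 3: cell (3,1)='.' (+9 fires, +8 burnt)
Step 4: cell (3,1)='.' (+7 fires, +9 burnt)
Step 5: cell (3,1)='.' (+3 fires, +7 burnt)
Step 6: cell (3,1)='.' (+1 fires, +3 burnt)
Step 7: cell (3,1)='.' (+0 fires, +1 burnt)
  fire out at step 7

2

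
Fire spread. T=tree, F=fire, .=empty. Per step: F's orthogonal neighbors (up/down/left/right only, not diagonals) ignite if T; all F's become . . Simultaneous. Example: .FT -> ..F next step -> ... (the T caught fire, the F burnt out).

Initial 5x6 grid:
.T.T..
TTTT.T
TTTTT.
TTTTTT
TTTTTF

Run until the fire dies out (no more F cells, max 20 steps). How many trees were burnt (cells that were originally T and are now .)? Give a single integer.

Answer: 22

Derivation:
Step 1: +2 fires, +1 burnt (F count now 2)
Step 2: +2 fires, +2 burnt (F count now 2)
Step 3: +3 fires, +2 burnt (F count now 3)
Step 4: +3 fires, +3 burnt (F count now 3)
Step 5: +4 fires, +3 burnt (F count now 4)
Step 6: +4 fires, +4 burnt (F count now 4)
Step 7: +2 fires, +4 burnt (F count now 2)
Step 8: +2 fires, +2 burnt (F count now 2)
Step 9: +0 fires, +2 burnt (F count now 0)
Fire out after step 9
Initially T: 23, now '.': 29
Total burnt (originally-T cells now '.'): 22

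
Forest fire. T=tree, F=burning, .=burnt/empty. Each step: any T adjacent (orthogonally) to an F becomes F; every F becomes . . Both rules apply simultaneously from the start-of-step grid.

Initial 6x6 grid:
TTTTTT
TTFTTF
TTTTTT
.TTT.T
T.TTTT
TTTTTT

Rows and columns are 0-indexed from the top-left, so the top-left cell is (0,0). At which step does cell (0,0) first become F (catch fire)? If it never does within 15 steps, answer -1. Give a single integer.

Step 1: cell (0,0)='T' (+7 fires, +2 burnt)
Step 2: cell (0,0)='T' (+9 fires, +7 burnt)
Step 3: cell (0,0)='F' (+6 fires, +9 burnt)
  -> target ignites at step 3
Step 4: cell (0,0)='.' (+4 fires, +6 burnt)
Step 5: cell (0,0)='.' (+3 fires, +4 burnt)
Step 6: cell (0,0)='.' (+1 fires, +3 burnt)
Step 7: cell (0,0)='.' (+1 fires, +1 burnt)
Step 8: cell (0,0)='.' (+0 fires, +1 burnt)
  fire out at step 8

3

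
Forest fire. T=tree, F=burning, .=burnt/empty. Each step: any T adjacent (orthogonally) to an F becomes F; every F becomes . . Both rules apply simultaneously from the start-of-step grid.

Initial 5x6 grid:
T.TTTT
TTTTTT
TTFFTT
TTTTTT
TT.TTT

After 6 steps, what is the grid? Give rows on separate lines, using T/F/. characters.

Step 1: 6 trees catch fire, 2 burn out
  T.TTTT
  TTFFTT
  TF..FT
  TTFFTT
  TT.TTT
Step 2: 9 trees catch fire, 6 burn out
  T.FFTT
  TF..FT
  F....F
  TF..FT
  TT.FTT
Step 3: 7 trees catch fire, 9 burn out
  T...FT
  F....F
  ......
  F....F
  TF..FT
Step 4: 4 trees catch fire, 7 burn out
  F....F
  ......
  ......
  ......
  F....F
Step 5: 0 trees catch fire, 4 burn out
  ......
  ......
  ......
  ......
  ......
Step 6: 0 trees catch fire, 0 burn out
  ......
  ......
  ......
  ......
  ......

......
......
......
......
......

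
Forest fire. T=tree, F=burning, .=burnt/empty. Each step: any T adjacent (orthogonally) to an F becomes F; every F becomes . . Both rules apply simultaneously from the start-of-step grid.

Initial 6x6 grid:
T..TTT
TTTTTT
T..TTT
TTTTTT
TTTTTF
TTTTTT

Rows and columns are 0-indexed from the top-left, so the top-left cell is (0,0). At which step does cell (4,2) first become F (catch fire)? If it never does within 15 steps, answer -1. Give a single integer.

Step 1: cell (4,2)='T' (+3 fires, +1 burnt)
Step 2: cell (4,2)='T' (+4 fires, +3 burnt)
Step 3: cell (4,2)='F' (+5 fires, +4 burnt)
  -> target ignites at step 3
Step 4: cell (4,2)='.' (+6 fires, +5 burnt)
Step 5: cell (4,2)='.' (+5 fires, +6 burnt)
Step 6: cell (4,2)='.' (+4 fires, +5 burnt)
Step 7: cell (4,2)='.' (+2 fires, +4 burnt)
Step 8: cell (4,2)='.' (+1 fires, +2 burnt)
Step 9: cell (4,2)='.' (+1 fires, +1 burnt)
Step 10: cell (4,2)='.' (+0 fires, +1 burnt)
  fire out at step 10

3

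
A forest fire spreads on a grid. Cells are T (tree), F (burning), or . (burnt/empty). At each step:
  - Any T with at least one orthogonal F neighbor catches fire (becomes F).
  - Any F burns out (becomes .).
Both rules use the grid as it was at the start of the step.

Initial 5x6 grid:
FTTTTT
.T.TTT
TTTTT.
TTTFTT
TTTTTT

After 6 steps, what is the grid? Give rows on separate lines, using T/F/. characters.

Step 1: 5 trees catch fire, 2 burn out
  .FTTTT
  .T.TTT
  TTTFT.
  TTF.FT
  TTTFTT
Step 2: 9 trees catch fire, 5 burn out
  ..FTTT
  .F.FTT
  TTF.F.
  TF...F
  TTF.FT
Step 3: 6 trees catch fire, 9 burn out
  ...FTT
  ....FT
  TF....
  F.....
  TF...F
Step 4: 4 trees catch fire, 6 burn out
  ....FT
  .....F
  F.....
  ......
  F.....
Step 5: 1 trees catch fire, 4 burn out
  .....F
  ......
  ......
  ......
  ......
Step 6: 0 trees catch fire, 1 burn out
  ......
  ......
  ......
  ......
  ......

......
......
......
......
......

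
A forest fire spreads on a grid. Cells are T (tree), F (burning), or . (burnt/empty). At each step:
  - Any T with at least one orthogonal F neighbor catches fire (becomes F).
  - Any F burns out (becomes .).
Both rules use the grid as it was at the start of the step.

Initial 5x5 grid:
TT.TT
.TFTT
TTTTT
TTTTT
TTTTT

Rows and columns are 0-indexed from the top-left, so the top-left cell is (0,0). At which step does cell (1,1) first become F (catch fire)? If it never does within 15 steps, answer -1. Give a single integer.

Step 1: cell (1,1)='F' (+3 fires, +1 burnt)
  -> target ignites at step 1
Step 2: cell (1,1)='.' (+6 fires, +3 burnt)
Step 3: cell (1,1)='.' (+7 fires, +6 burnt)
Step 4: cell (1,1)='.' (+4 fires, +7 burnt)
Step 5: cell (1,1)='.' (+2 fires, +4 burnt)
Step 6: cell (1,1)='.' (+0 fires, +2 burnt)
  fire out at step 6

1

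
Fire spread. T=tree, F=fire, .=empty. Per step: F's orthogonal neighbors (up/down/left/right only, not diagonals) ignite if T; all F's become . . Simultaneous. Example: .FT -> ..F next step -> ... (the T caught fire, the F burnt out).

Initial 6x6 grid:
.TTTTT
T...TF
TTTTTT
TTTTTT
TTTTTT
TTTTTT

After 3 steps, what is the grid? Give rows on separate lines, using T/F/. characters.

Step 1: 3 trees catch fire, 1 burn out
  .TTTTF
  T...F.
  TTTTTF
  TTTTTT
  TTTTTT
  TTTTTT
Step 2: 3 trees catch fire, 3 burn out
  .TTTF.
  T.....
  TTTTF.
  TTTTTF
  TTTTTT
  TTTTTT
Step 3: 4 trees catch fire, 3 burn out
  .TTF..
  T.....
  TTTF..
  TTTTF.
  TTTTTF
  TTTTTT

.TTF..
T.....
TTTF..
TTTTF.
TTTTTF
TTTTTT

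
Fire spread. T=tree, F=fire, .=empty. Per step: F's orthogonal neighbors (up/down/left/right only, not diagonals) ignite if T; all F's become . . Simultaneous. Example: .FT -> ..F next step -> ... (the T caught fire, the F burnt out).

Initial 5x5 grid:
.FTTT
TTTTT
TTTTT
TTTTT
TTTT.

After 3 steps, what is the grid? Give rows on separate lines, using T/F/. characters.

Step 1: 2 trees catch fire, 1 burn out
  ..FTT
  TFTTT
  TTTTT
  TTTTT
  TTTT.
Step 2: 4 trees catch fire, 2 burn out
  ...FT
  F.FTT
  TFTTT
  TTTTT
  TTTT.
Step 3: 5 trees catch fire, 4 burn out
  ....F
  ...FT
  F.FTT
  TFTTT
  TTTT.

....F
...FT
F.FTT
TFTTT
TTTT.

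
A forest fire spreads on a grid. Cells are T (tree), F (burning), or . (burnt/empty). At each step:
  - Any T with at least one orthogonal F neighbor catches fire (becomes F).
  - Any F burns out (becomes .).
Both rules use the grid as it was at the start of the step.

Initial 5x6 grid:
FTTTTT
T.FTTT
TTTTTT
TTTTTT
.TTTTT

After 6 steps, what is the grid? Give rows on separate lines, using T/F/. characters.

Step 1: 5 trees catch fire, 2 burn out
  .FFTTT
  F..FTT
  TTFTTT
  TTTTTT
  .TTTTT
Step 2: 6 trees catch fire, 5 burn out
  ...FTT
  ....FT
  FF.FTT
  TTFTTT
  .TTTTT
Step 3: 7 trees catch fire, 6 burn out
  ....FT
  .....F
  ....FT
  FF.FTT
  .TFTTT
Step 4: 5 trees catch fire, 7 burn out
  .....F
  ......
  .....F
  ....FT
  .F.FTT
Step 5: 2 trees catch fire, 5 burn out
  ......
  ......
  ......
  .....F
  ....FT
Step 6: 1 trees catch fire, 2 burn out
  ......
  ......
  ......
  ......
  .....F

......
......
......
......
.....F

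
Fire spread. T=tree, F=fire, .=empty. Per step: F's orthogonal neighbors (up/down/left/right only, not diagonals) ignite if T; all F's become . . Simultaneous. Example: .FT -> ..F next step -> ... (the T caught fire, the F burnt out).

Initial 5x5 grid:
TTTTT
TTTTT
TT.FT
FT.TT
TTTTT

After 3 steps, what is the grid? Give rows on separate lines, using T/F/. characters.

Step 1: 6 trees catch fire, 2 burn out
  TTTTT
  TTTFT
  FT..F
  .F.FT
  FTTTT
Step 2: 8 trees catch fire, 6 burn out
  TTTFT
  FTF.F
  .F...
  ....F
  .FTFT
Step 3: 6 trees catch fire, 8 burn out
  FTF.F
  .F...
  .....
  .....
  ..F.F

FTF.F
.F...
.....
.....
..F.F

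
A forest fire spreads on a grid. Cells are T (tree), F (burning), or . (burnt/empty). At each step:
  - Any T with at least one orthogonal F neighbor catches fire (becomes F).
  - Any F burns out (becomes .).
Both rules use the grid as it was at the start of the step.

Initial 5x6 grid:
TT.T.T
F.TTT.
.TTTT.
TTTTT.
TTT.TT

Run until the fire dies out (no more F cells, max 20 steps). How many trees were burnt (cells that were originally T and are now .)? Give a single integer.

Answer: 2

Derivation:
Step 1: +1 fires, +1 burnt (F count now 1)
Step 2: +1 fires, +1 burnt (F count now 1)
Step 3: +0 fires, +1 burnt (F count now 0)
Fire out after step 3
Initially T: 21, now '.': 11
Total burnt (originally-T cells now '.'): 2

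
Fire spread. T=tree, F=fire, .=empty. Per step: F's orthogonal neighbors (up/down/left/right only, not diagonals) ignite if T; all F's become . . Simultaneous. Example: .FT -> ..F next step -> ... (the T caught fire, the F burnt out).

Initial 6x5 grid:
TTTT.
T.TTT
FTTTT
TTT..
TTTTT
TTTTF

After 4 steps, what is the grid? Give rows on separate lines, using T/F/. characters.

Step 1: 5 trees catch fire, 2 burn out
  TTTT.
  F.TTT
  .FTTT
  FTT..
  TTTTF
  TTTF.
Step 2: 6 trees catch fire, 5 burn out
  FTTT.
  ..TTT
  ..FTT
  .FT..
  FTTF.
  TTF..
Step 3: 8 trees catch fire, 6 burn out
  .FTT.
  ..FTT
  ...FT
  ..F..
  .FF..
  FF...
Step 4: 3 trees catch fire, 8 burn out
  ..FT.
  ...FT
  ....F
  .....
  .....
  .....

..FT.
...FT
....F
.....
.....
.....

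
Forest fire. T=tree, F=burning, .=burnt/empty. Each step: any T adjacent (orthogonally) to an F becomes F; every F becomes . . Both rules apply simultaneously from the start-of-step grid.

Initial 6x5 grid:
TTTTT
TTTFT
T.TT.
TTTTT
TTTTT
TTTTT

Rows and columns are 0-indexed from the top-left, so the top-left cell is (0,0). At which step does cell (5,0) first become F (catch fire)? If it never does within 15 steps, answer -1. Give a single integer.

Step 1: cell (5,0)='T' (+4 fires, +1 burnt)
Step 2: cell (5,0)='T' (+5 fires, +4 burnt)
Step 3: cell (5,0)='T' (+5 fires, +5 burnt)
Step 4: cell (5,0)='T' (+6 fires, +5 burnt)
Step 5: cell (5,0)='T' (+4 fires, +6 burnt)
Step 6: cell (5,0)='T' (+2 fires, +4 burnt)
Step 7: cell (5,0)='F' (+1 fires, +2 burnt)
  -> target ignites at step 7
Step 8: cell (5,0)='.' (+0 fires, +1 burnt)
  fire out at step 8

7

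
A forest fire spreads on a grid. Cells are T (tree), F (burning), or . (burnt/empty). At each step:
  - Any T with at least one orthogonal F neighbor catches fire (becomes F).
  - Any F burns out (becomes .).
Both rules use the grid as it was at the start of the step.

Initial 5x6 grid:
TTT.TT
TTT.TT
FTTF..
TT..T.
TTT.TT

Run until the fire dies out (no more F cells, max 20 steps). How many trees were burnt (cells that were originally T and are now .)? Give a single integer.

Answer: 13

Derivation:
Step 1: +4 fires, +2 burnt (F count now 4)
Step 2: +5 fires, +4 burnt (F count now 5)
Step 3: +3 fires, +5 burnt (F count now 3)
Step 4: +1 fires, +3 burnt (F count now 1)
Step 5: +0 fires, +1 burnt (F count now 0)
Fire out after step 5
Initially T: 20, now '.': 23
Total burnt (originally-T cells now '.'): 13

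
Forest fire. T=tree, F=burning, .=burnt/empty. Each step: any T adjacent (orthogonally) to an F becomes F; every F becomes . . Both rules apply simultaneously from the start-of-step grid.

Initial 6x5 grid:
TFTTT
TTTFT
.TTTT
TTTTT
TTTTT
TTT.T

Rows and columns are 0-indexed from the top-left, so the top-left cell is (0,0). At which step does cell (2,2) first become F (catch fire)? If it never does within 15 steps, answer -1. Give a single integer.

Step 1: cell (2,2)='T' (+7 fires, +2 burnt)
Step 2: cell (2,2)='F' (+6 fires, +7 burnt)
  -> target ignites at step 2
Step 3: cell (2,2)='.' (+4 fires, +6 burnt)
Step 4: cell (2,2)='.' (+4 fires, +4 burnt)
Step 5: cell (2,2)='.' (+4 fires, +4 burnt)
Step 6: cell (2,2)='.' (+1 fires, +4 burnt)
Step 7: cell (2,2)='.' (+0 fires, +1 burnt)
  fire out at step 7

2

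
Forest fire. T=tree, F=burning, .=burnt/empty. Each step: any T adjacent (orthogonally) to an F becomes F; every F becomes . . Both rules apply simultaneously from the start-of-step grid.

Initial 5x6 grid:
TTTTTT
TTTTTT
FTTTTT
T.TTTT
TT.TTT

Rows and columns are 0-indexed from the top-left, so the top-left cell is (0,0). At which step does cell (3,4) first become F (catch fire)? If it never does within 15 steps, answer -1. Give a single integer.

Step 1: cell (3,4)='T' (+3 fires, +1 burnt)
Step 2: cell (3,4)='T' (+4 fires, +3 burnt)
Step 3: cell (3,4)='T' (+5 fires, +4 burnt)
Step 4: cell (3,4)='T' (+4 fires, +5 burnt)
Step 5: cell (3,4)='F' (+5 fires, +4 burnt)
  -> target ignites at step 5
Step 6: cell (3,4)='.' (+4 fires, +5 burnt)
Step 7: cell (3,4)='.' (+2 fires, +4 burnt)
Step 8: cell (3,4)='.' (+0 fires, +2 burnt)
  fire out at step 8

5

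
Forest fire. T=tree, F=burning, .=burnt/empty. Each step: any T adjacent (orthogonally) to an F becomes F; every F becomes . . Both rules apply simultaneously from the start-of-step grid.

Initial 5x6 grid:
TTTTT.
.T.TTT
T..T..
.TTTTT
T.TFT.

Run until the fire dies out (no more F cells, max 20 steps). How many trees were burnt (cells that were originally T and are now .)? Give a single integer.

Step 1: +3 fires, +1 burnt (F count now 3)
Step 2: +3 fires, +3 burnt (F count now 3)
Step 3: +3 fires, +3 burnt (F count now 3)
Step 4: +2 fires, +3 burnt (F count now 2)
Step 5: +3 fires, +2 burnt (F count now 3)
Step 6: +1 fires, +3 burnt (F count now 1)
Step 7: +2 fires, +1 burnt (F count now 2)
Step 8: +0 fires, +2 burnt (F count now 0)
Fire out after step 8
Initially T: 19, now '.': 28
Total burnt (originally-T cells now '.'): 17

Answer: 17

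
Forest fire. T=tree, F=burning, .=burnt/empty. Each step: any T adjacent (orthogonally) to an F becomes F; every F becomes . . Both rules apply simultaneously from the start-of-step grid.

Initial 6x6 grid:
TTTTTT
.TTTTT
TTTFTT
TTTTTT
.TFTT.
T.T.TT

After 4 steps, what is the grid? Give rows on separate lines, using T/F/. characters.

Step 1: 8 trees catch fire, 2 burn out
  TTTTTT
  .TTFTT
  TTF.FT
  TTFFTT
  .F.FT.
  T.F.TT
Step 2: 8 trees catch fire, 8 burn out
  TTTFTT
  .TF.FT
  TF...F
  TF..FT
  ....F.
  T...TT
Step 3: 8 trees catch fire, 8 burn out
  TTF.FT
  .F...F
  F.....
  F....F
  ......
  T...FT
Step 4: 3 trees catch fire, 8 burn out
  TF...F
  ......
  ......
  ......
  ......
  T....F

TF...F
......
......
......
......
T....F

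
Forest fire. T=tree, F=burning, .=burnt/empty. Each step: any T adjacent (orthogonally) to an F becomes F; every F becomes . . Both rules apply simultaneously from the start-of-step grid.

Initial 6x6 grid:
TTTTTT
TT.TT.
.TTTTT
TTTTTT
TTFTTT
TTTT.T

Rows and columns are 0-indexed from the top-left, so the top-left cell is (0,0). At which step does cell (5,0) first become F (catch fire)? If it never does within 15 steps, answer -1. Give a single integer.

Step 1: cell (5,0)='T' (+4 fires, +1 burnt)
Step 2: cell (5,0)='T' (+7 fires, +4 burnt)
Step 3: cell (5,0)='F' (+6 fires, +7 burnt)
  -> target ignites at step 3
Step 4: cell (5,0)='.' (+5 fires, +6 burnt)
Step 5: cell (5,0)='.' (+5 fires, +5 burnt)
Step 6: cell (5,0)='.' (+3 fires, +5 burnt)
Step 7: cell (5,0)='.' (+1 fires, +3 burnt)
Step 8: cell (5,0)='.' (+0 fires, +1 burnt)
  fire out at step 8

3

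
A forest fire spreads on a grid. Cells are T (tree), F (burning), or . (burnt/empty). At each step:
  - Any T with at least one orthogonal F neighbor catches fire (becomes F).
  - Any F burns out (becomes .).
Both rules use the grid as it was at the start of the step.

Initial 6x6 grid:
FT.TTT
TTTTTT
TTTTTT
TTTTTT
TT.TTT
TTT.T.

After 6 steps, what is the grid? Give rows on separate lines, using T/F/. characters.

Step 1: 2 trees catch fire, 1 burn out
  .F.TTT
  FTTTTT
  TTTTTT
  TTTTTT
  TT.TTT
  TTT.T.
Step 2: 2 trees catch fire, 2 burn out
  ...TTT
  .FTTTT
  FTTTTT
  TTTTTT
  TT.TTT
  TTT.T.
Step 3: 3 trees catch fire, 2 burn out
  ...TTT
  ..FTTT
  .FTTTT
  FTTTTT
  TT.TTT
  TTT.T.
Step 4: 4 trees catch fire, 3 burn out
  ...TTT
  ...FTT
  ..FTTT
  .FTTTT
  FT.TTT
  TTT.T.
Step 5: 6 trees catch fire, 4 burn out
  ...FTT
  ....FT
  ...FTT
  ..FTTT
  .F.TTT
  FTT.T.
Step 6: 5 trees catch fire, 6 burn out
  ....FT
  .....F
  ....FT
  ...FTT
  ...TTT
  .FT.T.

....FT
.....F
....FT
...FTT
...TTT
.FT.T.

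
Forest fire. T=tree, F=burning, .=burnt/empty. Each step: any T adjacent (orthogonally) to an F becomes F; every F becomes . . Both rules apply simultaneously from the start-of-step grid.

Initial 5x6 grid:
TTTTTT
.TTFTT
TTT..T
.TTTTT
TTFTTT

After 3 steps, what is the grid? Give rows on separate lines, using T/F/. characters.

Step 1: 6 trees catch fire, 2 burn out
  TTTFTT
  .TF.FT
  TTT..T
  .TFTTT
  TF.FTT
Step 2: 9 trees catch fire, 6 burn out
  TTF.FT
  .F...F
  TTF..T
  .F.FTT
  F...FT
Step 3: 6 trees catch fire, 9 burn out
  TF...F
  ......
  TF...F
  ....FT
  .....F

TF...F
......
TF...F
....FT
.....F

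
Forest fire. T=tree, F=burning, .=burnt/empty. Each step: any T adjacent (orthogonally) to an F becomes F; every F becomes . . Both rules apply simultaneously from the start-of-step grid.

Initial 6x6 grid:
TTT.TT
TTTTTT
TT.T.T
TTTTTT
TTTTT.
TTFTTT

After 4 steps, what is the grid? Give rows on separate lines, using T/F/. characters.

Step 1: 3 trees catch fire, 1 burn out
  TTT.TT
  TTTTTT
  TT.T.T
  TTTTTT
  TTFTT.
  TF.FTT
Step 2: 5 trees catch fire, 3 burn out
  TTT.TT
  TTTTTT
  TT.T.T
  TTFTTT
  TF.FT.
  F...FT
Step 3: 5 trees catch fire, 5 burn out
  TTT.TT
  TTTTTT
  TT.T.T
  TF.FTT
  F...F.
  .....F
Step 4: 4 trees catch fire, 5 burn out
  TTT.TT
  TTTTTT
  TF.F.T
  F...FT
  ......
  ......

TTT.TT
TTTTTT
TF.F.T
F...FT
......
......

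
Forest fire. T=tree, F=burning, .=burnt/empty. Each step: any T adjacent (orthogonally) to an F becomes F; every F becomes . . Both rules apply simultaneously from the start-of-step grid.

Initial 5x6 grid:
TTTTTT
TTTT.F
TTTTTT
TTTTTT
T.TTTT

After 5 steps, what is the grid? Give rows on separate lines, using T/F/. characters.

Step 1: 2 trees catch fire, 1 burn out
  TTTTTF
  TTTT..
  TTTTTF
  TTTTTT
  T.TTTT
Step 2: 3 trees catch fire, 2 burn out
  TTTTF.
  TTTT..
  TTTTF.
  TTTTTF
  T.TTTT
Step 3: 4 trees catch fire, 3 burn out
  TTTF..
  TTTT..
  TTTF..
  TTTTF.
  T.TTTF
Step 4: 5 trees catch fire, 4 burn out
  TTF...
  TTTF..
  TTF...
  TTTF..
  T.TTF.
Step 5: 5 trees catch fire, 5 burn out
  TF....
  TTF...
  TF....
  TTF...
  T.TF..

TF....
TTF...
TF....
TTF...
T.TF..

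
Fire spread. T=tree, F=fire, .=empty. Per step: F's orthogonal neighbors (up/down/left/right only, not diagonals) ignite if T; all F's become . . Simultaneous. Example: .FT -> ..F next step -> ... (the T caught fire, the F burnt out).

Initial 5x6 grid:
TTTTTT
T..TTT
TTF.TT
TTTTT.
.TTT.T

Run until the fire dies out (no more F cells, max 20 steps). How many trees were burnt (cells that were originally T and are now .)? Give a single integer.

Step 1: +2 fires, +1 burnt (F count now 2)
Step 2: +4 fires, +2 burnt (F count now 4)
Step 3: +5 fires, +4 burnt (F count now 5)
Step 4: +2 fires, +5 burnt (F count now 2)
Step 5: +3 fires, +2 burnt (F count now 3)
Step 6: +4 fires, +3 burnt (F count now 4)
Step 7: +2 fires, +4 burnt (F count now 2)
Step 8: +0 fires, +2 burnt (F count now 0)
Fire out after step 8
Initially T: 23, now '.': 29
Total burnt (originally-T cells now '.'): 22

Answer: 22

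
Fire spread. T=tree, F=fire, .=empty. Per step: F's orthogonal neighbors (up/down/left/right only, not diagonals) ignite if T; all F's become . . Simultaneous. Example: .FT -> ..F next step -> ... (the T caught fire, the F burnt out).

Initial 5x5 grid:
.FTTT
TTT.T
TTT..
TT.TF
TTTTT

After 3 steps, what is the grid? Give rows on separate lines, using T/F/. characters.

Step 1: 4 trees catch fire, 2 burn out
  ..FTT
  TFT.T
  TTT..
  TT.F.
  TTTTF
Step 2: 5 trees catch fire, 4 burn out
  ...FT
  F.F.T
  TFT..
  TT...
  TTTF.
Step 3: 5 trees catch fire, 5 burn out
  ....F
  ....T
  F.F..
  TF...
  TTF..

....F
....T
F.F..
TF...
TTF..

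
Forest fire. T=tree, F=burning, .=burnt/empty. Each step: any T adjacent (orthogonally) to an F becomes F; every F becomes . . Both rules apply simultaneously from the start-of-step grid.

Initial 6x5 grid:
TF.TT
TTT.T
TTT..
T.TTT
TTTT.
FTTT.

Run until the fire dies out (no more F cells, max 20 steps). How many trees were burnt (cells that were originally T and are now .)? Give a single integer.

Step 1: +4 fires, +2 burnt (F count now 4)
Step 2: +6 fires, +4 burnt (F count now 6)
Step 3: +4 fires, +6 burnt (F count now 4)
Step 4: +2 fires, +4 burnt (F count now 2)
Step 5: +1 fires, +2 burnt (F count now 1)
Step 6: +1 fires, +1 burnt (F count now 1)
Step 7: +0 fires, +1 burnt (F count now 0)
Fire out after step 7
Initially T: 21, now '.': 27
Total burnt (originally-T cells now '.'): 18

Answer: 18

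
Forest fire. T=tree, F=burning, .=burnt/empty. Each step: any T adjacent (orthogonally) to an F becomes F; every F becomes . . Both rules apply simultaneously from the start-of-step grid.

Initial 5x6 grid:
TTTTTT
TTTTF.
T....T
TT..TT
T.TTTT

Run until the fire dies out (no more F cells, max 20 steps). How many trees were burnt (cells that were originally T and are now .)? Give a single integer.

Answer: 14

Derivation:
Step 1: +2 fires, +1 burnt (F count now 2)
Step 2: +3 fires, +2 burnt (F count now 3)
Step 3: +2 fires, +3 burnt (F count now 2)
Step 4: +2 fires, +2 burnt (F count now 2)
Step 5: +2 fires, +2 burnt (F count now 2)
Step 6: +1 fires, +2 burnt (F count now 1)
Step 7: +2 fires, +1 burnt (F count now 2)
Step 8: +0 fires, +2 burnt (F count now 0)
Fire out after step 8
Initially T: 21, now '.': 23
Total burnt (originally-T cells now '.'): 14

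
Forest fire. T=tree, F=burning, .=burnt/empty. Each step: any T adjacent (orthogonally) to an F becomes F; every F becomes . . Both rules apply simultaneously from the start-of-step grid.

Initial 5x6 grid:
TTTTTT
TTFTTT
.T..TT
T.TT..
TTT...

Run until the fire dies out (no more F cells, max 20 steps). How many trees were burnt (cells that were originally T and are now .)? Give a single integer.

Answer: 14

Derivation:
Step 1: +3 fires, +1 burnt (F count now 3)
Step 2: +5 fires, +3 burnt (F count now 5)
Step 3: +4 fires, +5 burnt (F count now 4)
Step 4: +2 fires, +4 burnt (F count now 2)
Step 5: +0 fires, +2 burnt (F count now 0)
Fire out after step 5
Initially T: 20, now '.': 24
Total burnt (originally-T cells now '.'): 14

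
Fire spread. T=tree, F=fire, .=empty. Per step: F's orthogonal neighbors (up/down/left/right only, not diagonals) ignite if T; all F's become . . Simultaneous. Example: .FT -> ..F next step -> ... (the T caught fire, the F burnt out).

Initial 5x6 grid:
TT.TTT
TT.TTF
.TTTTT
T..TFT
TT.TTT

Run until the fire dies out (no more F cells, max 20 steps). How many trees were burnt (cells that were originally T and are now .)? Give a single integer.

Step 1: +7 fires, +2 burnt (F count now 7)
Step 2: +5 fires, +7 burnt (F count now 5)
Step 3: +2 fires, +5 burnt (F count now 2)
Step 4: +1 fires, +2 burnt (F count now 1)
Step 5: +1 fires, +1 burnt (F count now 1)
Step 6: +2 fires, +1 burnt (F count now 2)
Step 7: +1 fires, +2 burnt (F count now 1)
Step 8: +0 fires, +1 burnt (F count now 0)
Fire out after step 8
Initially T: 22, now '.': 27
Total burnt (originally-T cells now '.'): 19

Answer: 19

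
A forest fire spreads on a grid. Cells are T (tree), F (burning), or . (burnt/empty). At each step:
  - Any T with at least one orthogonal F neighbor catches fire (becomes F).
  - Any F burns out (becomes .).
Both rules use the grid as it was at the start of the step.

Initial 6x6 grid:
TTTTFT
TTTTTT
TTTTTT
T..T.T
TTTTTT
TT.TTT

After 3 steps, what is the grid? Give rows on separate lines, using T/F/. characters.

Step 1: 3 trees catch fire, 1 burn out
  TTTF.F
  TTTTFT
  TTTTTT
  T..T.T
  TTTTTT
  TT.TTT
Step 2: 4 trees catch fire, 3 burn out
  TTF...
  TTTF.F
  TTTTFT
  T..T.T
  TTTTTT
  TT.TTT
Step 3: 4 trees catch fire, 4 burn out
  TF....
  TTF...
  TTTF.F
  T..T.T
  TTTTTT
  TT.TTT

TF....
TTF...
TTTF.F
T..T.T
TTTTTT
TT.TTT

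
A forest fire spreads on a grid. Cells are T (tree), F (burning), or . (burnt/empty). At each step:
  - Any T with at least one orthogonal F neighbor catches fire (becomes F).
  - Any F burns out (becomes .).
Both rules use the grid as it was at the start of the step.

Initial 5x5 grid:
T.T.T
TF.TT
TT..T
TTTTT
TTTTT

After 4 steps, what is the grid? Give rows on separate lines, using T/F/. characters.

Step 1: 2 trees catch fire, 1 burn out
  T.T.T
  F..TT
  TF..T
  TTTTT
  TTTTT
Step 2: 3 trees catch fire, 2 burn out
  F.T.T
  ...TT
  F...T
  TFTTT
  TTTTT
Step 3: 3 trees catch fire, 3 burn out
  ..T.T
  ...TT
  ....T
  F.FTT
  TFTTT
Step 4: 3 trees catch fire, 3 burn out
  ..T.T
  ...TT
  ....T
  ...FT
  F.FTT

..T.T
...TT
....T
...FT
F.FTT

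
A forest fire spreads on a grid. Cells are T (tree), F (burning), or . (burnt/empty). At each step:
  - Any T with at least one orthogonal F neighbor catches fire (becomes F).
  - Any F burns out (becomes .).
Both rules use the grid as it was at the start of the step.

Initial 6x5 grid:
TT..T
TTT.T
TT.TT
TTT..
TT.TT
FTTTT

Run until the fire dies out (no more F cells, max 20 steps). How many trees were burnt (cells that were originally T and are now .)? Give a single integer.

Answer: 18

Derivation:
Step 1: +2 fires, +1 burnt (F count now 2)
Step 2: +3 fires, +2 burnt (F count now 3)
Step 3: +3 fires, +3 burnt (F count now 3)
Step 4: +5 fires, +3 burnt (F count now 5)
Step 5: +3 fires, +5 burnt (F count now 3)
Step 6: +2 fires, +3 burnt (F count now 2)
Step 7: +0 fires, +2 burnt (F count now 0)
Fire out after step 7
Initially T: 22, now '.': 26
Total burnt (originally-T cells now '.'): 18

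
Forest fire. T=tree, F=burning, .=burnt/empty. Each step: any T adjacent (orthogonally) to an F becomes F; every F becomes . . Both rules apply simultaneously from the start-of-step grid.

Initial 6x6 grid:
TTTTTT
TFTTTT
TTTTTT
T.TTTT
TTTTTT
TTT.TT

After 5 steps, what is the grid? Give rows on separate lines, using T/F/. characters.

Step 1: 4 trees catch fire, 1 burn out
  TFTTTT
  F.FTTT
  TFTTTT
  T.TTTT
  TTTTTT
  TTT.TT
Step 2: 5 trees catch fire, 4 burn out
  F.FTTT
  ...FTT
  F.FTTT
  T.TTTT
  TTTTTT
  TTT.TT
Step 3: 5 trees catch fire, 5 burn out
  ...FTT
  ....FT
  ...FTT
  F.FTTT
  TTTTTT
  TTT.TT
Step 4: 6 trees catch fire, 5 burn out
  ....FT
  .....F
  ....FT
  ...FTT
  FTFTTT
  TTT.TT
Step 5: 7 trees catch fire, 6 burn out
  .....F
  ......
  .....F
  ....FT
  .F.FTT
  FTF.TT

.....F
......
.....F
....FT
.F.FTT
FTF.TT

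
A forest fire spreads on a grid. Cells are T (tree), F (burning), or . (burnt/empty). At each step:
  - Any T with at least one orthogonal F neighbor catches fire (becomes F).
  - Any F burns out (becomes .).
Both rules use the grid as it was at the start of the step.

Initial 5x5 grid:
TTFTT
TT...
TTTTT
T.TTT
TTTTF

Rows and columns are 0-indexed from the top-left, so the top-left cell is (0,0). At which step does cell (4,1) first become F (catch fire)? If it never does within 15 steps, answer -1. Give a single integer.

Step 1: cell (4,1)='T' (+4 fires, +2 burnt)
Step 2: cell (4,1)='T' (+6 fires, +4 burnt)
Step 3: cell (4,1)='F' (+5 fires, +6 burnt)
  -> target ignites at step 3
Step 4: cell (4,1)='.' (+3 fires, +5 burnt)
Step 5: cell (4,1)='.' (+1 fires, +3 burnt)
Step 6: cell (4,1)='.' (+0 fires, +1 burnt)
  fire out at step 6

3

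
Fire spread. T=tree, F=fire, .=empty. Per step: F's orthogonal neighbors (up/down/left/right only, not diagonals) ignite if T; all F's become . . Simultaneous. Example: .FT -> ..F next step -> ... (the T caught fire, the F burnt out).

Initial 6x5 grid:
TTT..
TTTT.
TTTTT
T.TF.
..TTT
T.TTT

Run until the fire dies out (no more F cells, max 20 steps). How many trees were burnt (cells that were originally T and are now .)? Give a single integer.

Step 1: +3 fires, +1 burnt (F count now 3)
Step 2: +6 fires, +3 burnt (F count now 6)
Step 3: +4 fires, +6 burnt (F count now 4)
Step 4: +3 fires, +4 burnt (F count now 3)
Step 5: +3 fires, +3 burnt (F count now 3)
Step 6: +1 fires, +3 burnt (F count now 1)
Step 7: +0 fires, +1 burnt (F count now 0)
Fire out after step 7
Initially T: 21, now '.': 29
Total burnt (originally-T cells now '.'): 20

Answer: 20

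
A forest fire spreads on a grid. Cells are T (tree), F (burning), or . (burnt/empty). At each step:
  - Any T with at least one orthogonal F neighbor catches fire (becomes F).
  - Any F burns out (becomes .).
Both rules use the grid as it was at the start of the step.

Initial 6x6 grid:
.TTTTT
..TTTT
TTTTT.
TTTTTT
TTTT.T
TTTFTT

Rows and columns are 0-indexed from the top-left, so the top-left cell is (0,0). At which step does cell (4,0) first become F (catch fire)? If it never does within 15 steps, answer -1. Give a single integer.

Step 1: cell (4,0)='T' (+3 fires, +1 burnt)
Step 2: cell (4,0)='T' (+4 fires, +3 burnt)
Step 3: cell (4,0)='T' (+6 fires, +4 burnt)
Step 4: cell (4,0)='F' (+6 fires, +6 burnt)
  -> target ignites at step 4
Step 5: cell (4,0)='.' (+5 fires, +6 burnt)
Step 6: cell (4,0)='.' (+4 fires, +5 burnt)
Step 7: cell (4,0)='.' (+2 fires, +4 burnt)
Step 8: cell (4,0)='.' (+0 fires, +2 burnt)
  fire out at step 8

4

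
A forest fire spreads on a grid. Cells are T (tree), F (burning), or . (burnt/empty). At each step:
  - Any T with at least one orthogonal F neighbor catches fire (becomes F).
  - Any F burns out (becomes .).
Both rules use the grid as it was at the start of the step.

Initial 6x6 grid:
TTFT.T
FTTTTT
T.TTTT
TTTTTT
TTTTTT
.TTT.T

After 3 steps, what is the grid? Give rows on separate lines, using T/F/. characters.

Step 1: 6 trees catch fire, 2 burn out
  FF.F.T
  .FFTTT
  F.TTTT
  TTTTTT
  TTTTTT
  .TTT.T
Step 2: 3 trees catch fire, 6 burn out
  .....T
  ...FTT
  ..FTTT
  FTTTTT
  TTTTTT
  .TTT.T
Step 3: 5 trees catch fire, 3 burn out
  .....T
  ....FT
  ...FTT
  .FFTTT
  FTTTTT
  .TTT.T

.....T
....FT
...FTT
.FFTTT
FTTTTT
.TTT.T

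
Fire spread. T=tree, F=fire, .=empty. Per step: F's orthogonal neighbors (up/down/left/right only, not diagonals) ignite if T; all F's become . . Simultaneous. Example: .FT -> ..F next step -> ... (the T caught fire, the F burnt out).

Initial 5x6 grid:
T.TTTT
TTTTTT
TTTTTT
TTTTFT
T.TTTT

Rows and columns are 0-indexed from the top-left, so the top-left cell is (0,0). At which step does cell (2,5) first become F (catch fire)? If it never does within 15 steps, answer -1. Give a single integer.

Step 1: cell (2,5)='T' (+4 fires, +1 burnt)
Step 2: cell (2,5)='F' (+6 fires, +4 burnt)
  -> target ignites at step 2
Step 3: cell (2,5)='.' (+6 fires, +6 burnt)
Step 4: cell (2,5)='.' (+5 fires, +6 burnt)
Step 5: cell (2,5)='.' (+4 fires, +5 burnt)
Step 6: cell (2,5)='.' (+1 fires, +4 burnt)
Step 7: cell (2,5)='.' (+1 fires, +1 burnt)
Step 8: cell (2,5)='.' (+0 fires, +1 burnt)
  fire out at step 8

2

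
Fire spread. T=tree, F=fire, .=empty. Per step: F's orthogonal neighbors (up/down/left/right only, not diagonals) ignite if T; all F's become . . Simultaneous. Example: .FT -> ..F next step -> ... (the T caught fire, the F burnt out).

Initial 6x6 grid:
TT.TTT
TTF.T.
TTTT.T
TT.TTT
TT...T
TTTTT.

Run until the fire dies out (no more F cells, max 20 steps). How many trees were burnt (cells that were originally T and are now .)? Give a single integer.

Step 1: +2 fires, +1 burnt (F count now 2)
Step 2: +4 fires, +2 burnt (F count now 4)
Step 3: +4 fires, +4 burnt (F count now 4)
Step 4: +3 fires, +4 burnt (F count now 3)
Step 5: +3 fires, +3 burnt (F count now 3)
Step 6: +4 fires, +3 burnt (F count now 4)
Step 7: +1 fires, +4 burnt (F count now 1)
Step 8: +1 fires, +1 burnt (F count now 1)
Step 9: +0 fires, +1 burnt (F count now 0)
Fire out after step 9
Initially T: 26, now '.': 32
Total burnt (originally-T cells now '.'): 22

Answer: 22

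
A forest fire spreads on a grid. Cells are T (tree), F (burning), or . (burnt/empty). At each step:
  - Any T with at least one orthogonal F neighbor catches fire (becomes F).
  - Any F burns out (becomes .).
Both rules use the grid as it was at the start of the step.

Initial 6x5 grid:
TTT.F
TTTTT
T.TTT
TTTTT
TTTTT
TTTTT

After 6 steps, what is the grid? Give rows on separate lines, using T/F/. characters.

Step 1: 1 trees catch fire, 1 burn out
  TTT..
  TTTTF
  T.TTT
  TTTTT
  TTTTT
  TTTTT
Step 2: 2 trees catch fire, 1 burn out
  TTT..
  TTTF.
  T.TTF
  TTTTT
  TTTTT
  TTTTT
Step 3: 3 trees catch fire, 2 burn out
  TTT..
  TTF..
  T.TF.
  TTTTF
  TTTTT
  TTTTT
Step 4: 5 trees catch fire, 3 burn out
  TTF..
  TF...
  T.F..
  TTTF.
  TTTTF
  TTTTT
Step 5: 5 trees catch fire, 5 burn out
  TF...
  F....
  T....
  TTF..
  TTTF.
  TTTTF
Step 6: 5 trees catch fire, 5 burn out
  F....
  .....
  F....
  TF...
  TTF..
  TTTF.

F....
.....
F....
TF...
TTF..
TTTF.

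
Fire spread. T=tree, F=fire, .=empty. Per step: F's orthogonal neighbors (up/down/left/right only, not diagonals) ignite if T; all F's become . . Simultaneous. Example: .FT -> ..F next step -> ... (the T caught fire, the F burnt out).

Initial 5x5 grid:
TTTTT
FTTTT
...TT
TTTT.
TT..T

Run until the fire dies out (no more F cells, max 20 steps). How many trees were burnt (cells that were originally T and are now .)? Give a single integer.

Answer: 17

Derivation:
Step 1: +2 fires, +1 burnt (F count now 2)
Step 2: +2 fires, +2 burnt (F count now 2)
Step 3: +2 fires, +2 burnt (F count now 2)
Step 4: +3 fires, +2 burnt (F count now 3)
Step 5: +3 fires, +3 burnt (F count now 3)
Step 6: +1 fires, +3 burnt (F count now 1)
Step 7: +1 fires, +1 burnt (F count now 1)
Step 8: +2 fires, +1 burnt (F count now 2)
Step 9: +1 fires, +2 burnt (F count now 1)
Step 10: +0 fires, +1 burnt (F count now 0)
Fire out after step 10
Initially T: 18, now '.': 24
Total burnt (originally-T cells now '.'): 17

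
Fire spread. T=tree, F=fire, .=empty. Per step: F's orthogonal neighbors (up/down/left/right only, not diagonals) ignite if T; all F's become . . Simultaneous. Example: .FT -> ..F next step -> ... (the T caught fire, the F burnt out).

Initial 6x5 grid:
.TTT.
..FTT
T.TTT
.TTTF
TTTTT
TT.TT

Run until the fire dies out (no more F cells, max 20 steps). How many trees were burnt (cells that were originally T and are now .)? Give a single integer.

Answer: 20

Derivation:
Step 1: +6 fires, +2 burnt (F count now 6)
Step 2: +7 fires, +6 burnt (F count now 7)
Step 3: +3 fires, +7 burnt (F count now 3)
Step 4: +1 fires, +3 burnt (F count now 1)
Step 5: +2 fires, +1 burnt (F count now 2)
Step 6: +1 fires, +2 burnt (F count now 1)
Step 7: +0 fires, +1 burnt (F count now 0)
Fire out after step 7
Initially T: 21, now '.': 29
Total burnt (originally-T cells now '.'): 20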